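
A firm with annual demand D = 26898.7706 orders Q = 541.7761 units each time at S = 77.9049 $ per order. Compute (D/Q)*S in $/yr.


Number of orders = D/Q = 49.6492
Cost = 49.6492 * 77.9049 = 3867.9189

3867.9189 $/yr


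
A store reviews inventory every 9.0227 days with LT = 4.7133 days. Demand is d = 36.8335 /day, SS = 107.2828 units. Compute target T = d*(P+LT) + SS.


P + LT = 13.7360
d*(P+LT) = 36.8335 * 13.7360 = 505.9450
T = 505.9450 + 107.2828 = 613.2278

613.2278 units


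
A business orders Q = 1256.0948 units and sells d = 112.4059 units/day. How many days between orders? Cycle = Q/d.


Cycle = 1256.0948 / 112.4059 = 11.1746

11.1746 days


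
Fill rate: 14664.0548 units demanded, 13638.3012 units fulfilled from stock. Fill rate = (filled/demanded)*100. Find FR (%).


FR = 13638.3012 / 14664.0548 * 100 = 93.0050

93.0050%


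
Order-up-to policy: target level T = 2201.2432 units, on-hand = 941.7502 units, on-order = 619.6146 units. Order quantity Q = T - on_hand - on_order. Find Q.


Inventory position = OH + OO = 941.7502 + 619.6146 = 1561.3648
Q = 2201.2432 - 1561.3648 = 639.8784

639.8784 units


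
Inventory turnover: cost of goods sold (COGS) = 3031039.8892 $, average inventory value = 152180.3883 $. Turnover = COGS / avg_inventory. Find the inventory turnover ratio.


Turnover = 3031039.8892 / 152180.3883 = 19.9174

19.9174


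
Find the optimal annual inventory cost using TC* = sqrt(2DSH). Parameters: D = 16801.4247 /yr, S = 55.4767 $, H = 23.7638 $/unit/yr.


2*D*S*H = 44299886.5063
TC* = sqrt(44299886.5063) = 6655.8160

6655.8160 $/yr


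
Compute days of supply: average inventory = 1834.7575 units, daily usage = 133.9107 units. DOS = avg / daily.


DOS = 1834.7575 / 133.9107 = 13.7014

13.7014 days


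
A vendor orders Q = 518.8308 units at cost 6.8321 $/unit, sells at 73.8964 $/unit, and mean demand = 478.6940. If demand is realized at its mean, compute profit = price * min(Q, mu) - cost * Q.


Sales at mu = min(518.8308, 478.6940) = 478.6940
Revenue = 73.8964 * 478.6940 = 35373.7633
Total cost = 6.8321 * 518.8308 = 3544.7039
Profit = 35373.7633 - 3544.7039 = 31829.0594

31829.0594 $


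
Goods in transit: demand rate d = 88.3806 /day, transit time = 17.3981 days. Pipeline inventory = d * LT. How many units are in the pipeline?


Pipeline = 88.3806 * 17.3981 = 1537.6545

1537.6545 units


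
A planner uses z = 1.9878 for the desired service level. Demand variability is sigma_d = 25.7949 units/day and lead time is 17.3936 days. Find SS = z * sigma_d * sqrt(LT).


sqrt(LT) = sqrt(17.3936) = 4.1706
SS = 1.9878 * 25.7949 * 4.1706 = 213.8461

213.8461 units


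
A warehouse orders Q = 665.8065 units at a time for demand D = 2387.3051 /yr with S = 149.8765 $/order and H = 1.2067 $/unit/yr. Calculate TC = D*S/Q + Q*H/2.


Ordering cost = D*S/Q = 537.3948
Holding cost = Q*H/2 = 401.7144
TC = 537.3948 + 401.7144 = 939.1091

939.1091 $/yr


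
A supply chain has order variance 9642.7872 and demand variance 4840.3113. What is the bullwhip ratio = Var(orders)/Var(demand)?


BW = 9642.7872 / 4840.3113 = 1.9922

1.9922


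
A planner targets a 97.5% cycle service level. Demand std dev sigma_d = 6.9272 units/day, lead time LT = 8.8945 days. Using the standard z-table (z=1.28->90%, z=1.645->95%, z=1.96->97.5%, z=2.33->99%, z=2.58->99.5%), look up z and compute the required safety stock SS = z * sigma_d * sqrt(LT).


From the table, SL = 97.5% corresponds to z = 1.96
sqrt(LT) = sqrt(8.8945) = 2.9824
SS = 1.96 * 6.9272 * 2.9824 = 40.4925

40.4925 units


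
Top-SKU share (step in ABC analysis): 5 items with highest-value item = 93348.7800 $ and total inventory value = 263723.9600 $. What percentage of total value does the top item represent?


Top item = 93348.7800
Total = 263723.9600
Percentage = 93348.7800 / 263723.9600 * 100 = 35.3964

35.3964%


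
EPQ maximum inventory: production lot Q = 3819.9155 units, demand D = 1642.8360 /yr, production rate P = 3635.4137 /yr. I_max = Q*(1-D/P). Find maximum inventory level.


D/P = 0.4519
1 - D/P = 0.5481
I_max = 3819.9155 * 0.5481 = 2093.7035

2093.7035 units


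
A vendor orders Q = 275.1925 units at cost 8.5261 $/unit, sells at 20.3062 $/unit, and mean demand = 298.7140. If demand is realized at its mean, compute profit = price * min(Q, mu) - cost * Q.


Sales at mu = min(275.1925, 298.7140) = 275.1925
Revenue = 20.3062 * 275.1925 = 5588.1139
Total cost = 8.5261 * 275.1925 = 2346.3188
Profit = 5588.1139 - 2346.3188 = 3241.7952

3241.7952 $


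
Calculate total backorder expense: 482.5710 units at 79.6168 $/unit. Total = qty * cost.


Total = 482.5710 * 79.6168 = 38420.7588

38420.7588 $


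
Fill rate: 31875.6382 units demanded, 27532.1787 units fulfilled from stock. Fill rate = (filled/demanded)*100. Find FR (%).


FR = 27532.1787 / 31875.6382 * 100 = 86.3737

86.3737%


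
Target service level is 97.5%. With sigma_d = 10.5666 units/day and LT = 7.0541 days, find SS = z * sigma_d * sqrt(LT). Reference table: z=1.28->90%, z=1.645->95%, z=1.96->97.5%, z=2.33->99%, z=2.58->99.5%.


From the table, SL = 97.5% corresponds to z = 1.96
sqrt(LT) = sqrt(7.0541) = 2.6560
SS = 1.96 * 10.5666 * 2.6560 = 55.0063

55.0063 units


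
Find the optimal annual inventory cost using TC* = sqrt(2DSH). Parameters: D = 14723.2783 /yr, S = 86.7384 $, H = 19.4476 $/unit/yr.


2*D*S*H = 49672033.1838
TC* = sqrt(49672033.1838) = 7047.8389

7047.8389 $/yr


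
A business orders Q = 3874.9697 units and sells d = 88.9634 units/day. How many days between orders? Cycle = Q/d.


Cycle = 3874.9697 / 88.9634 = 43.5569

43.5569 days


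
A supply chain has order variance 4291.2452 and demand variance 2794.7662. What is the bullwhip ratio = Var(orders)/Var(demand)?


BW = 4291.2452 / 2794.7662 = 1.5355

1.5355


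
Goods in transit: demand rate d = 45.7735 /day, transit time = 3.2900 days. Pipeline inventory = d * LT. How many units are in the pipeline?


Pipeline = 45.7735 * 3.2900 = 150.5948

150.5948 units


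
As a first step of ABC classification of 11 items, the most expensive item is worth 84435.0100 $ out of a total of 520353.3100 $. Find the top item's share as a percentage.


Top item = 84435.0100
Total = 520353.3100
Percentage = 84435.0100 / 520353.3100 * 100 = 16.2265

16.2265%


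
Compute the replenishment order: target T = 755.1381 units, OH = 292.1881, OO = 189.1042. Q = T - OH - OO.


Inventory position = OH + OO = 292.1881 + 189.1042 = 481.2923
Q = 755.1381 - 481.2923 = 273.8458

273.8458 units


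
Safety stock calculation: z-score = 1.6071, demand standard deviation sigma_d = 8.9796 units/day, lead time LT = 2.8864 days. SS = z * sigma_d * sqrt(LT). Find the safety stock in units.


sqrt(LT) = sqrt(2.8864) = 1.6989
SS = 1.6071 * 8.9796 * 1.6989 = 24.5176

24.5176 units


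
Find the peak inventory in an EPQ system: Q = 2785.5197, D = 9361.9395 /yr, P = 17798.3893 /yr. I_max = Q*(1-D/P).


D/P = 0.5260
1 - D/P = 0.4740
I_max = 2785.5197 * 0.4740 = 1320.3384

1320.3384 units


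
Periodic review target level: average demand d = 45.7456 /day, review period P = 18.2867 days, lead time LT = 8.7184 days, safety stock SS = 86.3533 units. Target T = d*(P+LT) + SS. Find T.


P + LT = 27.0051
d*(P+LT) = 45.7456 * 27.0051 = 1235.3645
T = 1235.3645 + 86.3533 = 1321.7178

1321.7178 units


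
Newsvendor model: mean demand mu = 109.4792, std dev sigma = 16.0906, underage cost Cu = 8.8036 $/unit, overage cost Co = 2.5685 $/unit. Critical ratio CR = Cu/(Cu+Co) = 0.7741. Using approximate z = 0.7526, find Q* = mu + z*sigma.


CR = Cu/(Cu+Co) = 8.8036/(8.8036+2.5685) = 0.7741
z = 0.7526
Q* = 109.4792 + 0.7526 * 16.0906 = 121.5890

121.5890 units


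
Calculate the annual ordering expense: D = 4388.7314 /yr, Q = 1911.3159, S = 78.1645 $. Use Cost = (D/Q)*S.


Number of orders = D/Q = 2.2962
Cost = 2.2962 * 78.1645 = 179.4800

179.4800 $/yr


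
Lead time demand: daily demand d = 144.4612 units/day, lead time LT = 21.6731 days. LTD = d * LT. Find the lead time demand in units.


LTD = 144.4612 * 21.6731 = 3130.9220

3130.9220 units


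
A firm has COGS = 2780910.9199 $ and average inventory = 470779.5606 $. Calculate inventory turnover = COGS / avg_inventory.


Turnover = 2780910.9199 / 470779.5606 = 5.9070

5.9070


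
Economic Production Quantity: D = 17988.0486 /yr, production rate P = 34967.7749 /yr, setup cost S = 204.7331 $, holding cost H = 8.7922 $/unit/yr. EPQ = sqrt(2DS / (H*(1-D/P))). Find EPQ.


1 - D/P = 1 - 0.5144 = 0.4856
H*(1-D/P) = 4.2693
2DS = 7365497.9057
EPQ = sqrt(1725209.5918) = 1313.4723

1313.4723 units


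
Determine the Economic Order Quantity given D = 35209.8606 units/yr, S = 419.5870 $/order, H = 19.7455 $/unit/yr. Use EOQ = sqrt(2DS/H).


2*D*S = 2 * 35209.8606 * 419.5870 = 29547199.5591
2*D*S/H = 1496401.6895
EOQ = sqrt(1496401.6895) = 1223.2750

1223.2750 units


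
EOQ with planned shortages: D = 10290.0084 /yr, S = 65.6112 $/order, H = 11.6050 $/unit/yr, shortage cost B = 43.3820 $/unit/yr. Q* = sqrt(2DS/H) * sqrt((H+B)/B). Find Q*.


sqrt(2DS/H) = 341.1059
sqrt((H+B)/B) = 1.1258
Q* = 341.1059 * 1.1258 = 384.0294

384.0294 units


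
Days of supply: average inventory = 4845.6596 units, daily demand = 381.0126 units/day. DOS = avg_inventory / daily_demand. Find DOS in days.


DOS = 4845.6596 / 381.0126 = 12.7178

12.7178 days


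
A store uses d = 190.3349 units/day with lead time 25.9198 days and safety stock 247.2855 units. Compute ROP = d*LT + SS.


d*LT = 190.3349 * 25.9198 = 4933.4425
ROP = 4933.4425 + 247.2855 = 5180.7280

5180.7280 units


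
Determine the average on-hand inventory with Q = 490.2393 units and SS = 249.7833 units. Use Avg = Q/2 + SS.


Q/2 = 245.1197
Avg = 245.1197 + 249.7833 = 494.9030

494.9030 units


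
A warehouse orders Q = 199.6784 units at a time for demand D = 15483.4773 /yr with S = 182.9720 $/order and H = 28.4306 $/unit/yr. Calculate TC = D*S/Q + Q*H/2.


Ordering cost = D*S/Q = 14188.0284
Holding cost = Q*H/2 = 2838.4884
TC = 14188.0284 + 2838.4884 = 17026.5168

17026.5168 $/yr


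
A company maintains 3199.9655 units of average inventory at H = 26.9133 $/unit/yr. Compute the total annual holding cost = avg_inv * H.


Cost = 3199.9655 * 26.9133 = 86121.6315

86121.6315 $/yr


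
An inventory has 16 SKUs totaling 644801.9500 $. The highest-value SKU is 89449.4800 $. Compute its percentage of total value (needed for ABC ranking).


Top item = 89449.4800
Total = 644801.9500
Percentage = 89449.4800 / 644801.9500 * 100 = 13.8724

13.8724%


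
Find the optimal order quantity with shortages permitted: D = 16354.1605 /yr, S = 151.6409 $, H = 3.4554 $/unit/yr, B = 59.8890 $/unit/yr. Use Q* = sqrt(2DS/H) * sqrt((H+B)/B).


sqrt(2DS/H) = 1198.0864
sqrt((H+B)/B) = 1.0284
Q* = 1198.0864 * 1.0284 = 1232.1646

1232.1646 units


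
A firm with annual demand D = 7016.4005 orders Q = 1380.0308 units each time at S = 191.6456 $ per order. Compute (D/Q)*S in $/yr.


Number of orders = D/Q = 5.0842
Cost = 5.0842 * 191.6456 = 974.3712

974.3712 $/yr


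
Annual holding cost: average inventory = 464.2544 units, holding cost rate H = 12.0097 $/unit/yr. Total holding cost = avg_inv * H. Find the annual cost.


Cost = 464.2544 * 12.0097 = 5575.5561

5575.5561 $/yr


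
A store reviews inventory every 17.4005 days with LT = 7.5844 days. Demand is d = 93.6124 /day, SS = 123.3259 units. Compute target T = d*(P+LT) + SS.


P + LT = 24.9849
d*(P+LT) = 93.6124 * 24.9849 = 2338.8965
T = 2338.8965 + 123.3259 = 2462.2224

2462.2224 units


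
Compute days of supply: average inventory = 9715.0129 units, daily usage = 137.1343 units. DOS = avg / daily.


DOS = 9715.0129 / 137.1343 = 70.8431

70.8431 days


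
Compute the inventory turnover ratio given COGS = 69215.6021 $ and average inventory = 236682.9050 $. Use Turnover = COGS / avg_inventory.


Turnover = 69215.6021 / 236682.9050 = 0.2924

0.2924


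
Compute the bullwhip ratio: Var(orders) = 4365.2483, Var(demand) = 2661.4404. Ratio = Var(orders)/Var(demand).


BW = 4365.2483 / 2661.4404 = 1.6402

1.6402


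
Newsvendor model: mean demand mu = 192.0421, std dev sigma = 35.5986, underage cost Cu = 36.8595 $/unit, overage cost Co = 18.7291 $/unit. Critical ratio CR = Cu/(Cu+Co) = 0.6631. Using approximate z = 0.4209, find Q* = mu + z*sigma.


CR = Cu/(Cu+Co) = 36.8595/(36.8595+18.7291) = 0.6631
z = 0.4209
Q* = 192.0421 + 0.4209 * 35.5986 = 207.0256

207.0256 units


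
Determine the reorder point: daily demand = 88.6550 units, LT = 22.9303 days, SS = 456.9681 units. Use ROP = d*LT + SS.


d*LT = 88.6550 * 22.9303 = 2032.8857
ROP = 2032.8857 + 456.9681 = 2489.8538

2489.8538 units


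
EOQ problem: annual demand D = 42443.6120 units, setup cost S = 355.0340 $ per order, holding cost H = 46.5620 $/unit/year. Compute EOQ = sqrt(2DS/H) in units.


2*D*S = 2 * 42443.6120 * 355.0340 = 30137850.6856
2*D*S/H = 647262.8041
EOQ = sqrt(647262.8041) = 804.5264

804.5264 units


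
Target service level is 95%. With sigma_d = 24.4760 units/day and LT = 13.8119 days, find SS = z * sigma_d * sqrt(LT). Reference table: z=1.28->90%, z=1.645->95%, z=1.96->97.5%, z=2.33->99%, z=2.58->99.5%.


From the table, SL = 95% corresponds to z = 1.645
sqrt(LT) = sqrt(13.8119) = 3.7164
SS = 1.645 * 24.4760 * 3.7164 = 149.6350

149.6350 units


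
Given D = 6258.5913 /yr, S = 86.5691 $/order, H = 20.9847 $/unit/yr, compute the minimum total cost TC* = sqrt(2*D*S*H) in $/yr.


2*D*S*H = 22739046.7777
TC* = sqrt(22739046.7777) = 4768.5477

4768.5477 $/yr


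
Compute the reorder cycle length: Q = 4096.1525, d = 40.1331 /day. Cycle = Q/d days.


Cycle = 4096.1525 / 40.1331 = 102.0642

102.0642 days


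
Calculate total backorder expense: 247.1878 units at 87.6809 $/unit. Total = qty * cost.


Total = 247.1878 * 87.6809 = 21673.6488

21673.6488 $


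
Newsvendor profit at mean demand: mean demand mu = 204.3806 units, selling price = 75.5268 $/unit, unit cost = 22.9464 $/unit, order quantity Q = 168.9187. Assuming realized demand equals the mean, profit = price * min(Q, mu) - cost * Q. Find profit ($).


Sales at mu = min(168.9187, 204.3806) = 168.9187
Revenue = 75.5268 * 168.9187 = 12757.8889
Total cost = 22.9464 * 168.9187 = 3876.0761
Profit = 12757.8889 - 3876.0761 = 8881.8128

8881.8128 $


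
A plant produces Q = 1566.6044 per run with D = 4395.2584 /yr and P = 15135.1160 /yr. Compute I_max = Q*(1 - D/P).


D/P = 0.2904
1 - D/P = 0.7096
I_max = 1566.6044 * 0.7096 = 1111.6603

1111.6603 units


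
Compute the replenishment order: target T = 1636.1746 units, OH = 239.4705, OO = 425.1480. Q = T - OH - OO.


Inventory position = OH + OO = 239.4705 + 425.1480 = 664.6185
Q = 1636.1746 - 664.6185 = 971.5561

971.5561 units


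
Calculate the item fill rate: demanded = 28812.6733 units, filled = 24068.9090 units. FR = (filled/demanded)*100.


FR = 24068.9090 / 28812.6733 * 100 = 83.5358

83.5358%


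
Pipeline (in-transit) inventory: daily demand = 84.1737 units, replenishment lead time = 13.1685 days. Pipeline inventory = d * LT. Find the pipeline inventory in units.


Pipeline = 84.1737 * 13.1685 = 1108.4414

1108.4414 units


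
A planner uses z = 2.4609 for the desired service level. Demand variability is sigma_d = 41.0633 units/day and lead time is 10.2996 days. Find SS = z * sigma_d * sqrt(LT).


sqrt(LT) = sqrt(10.2996) = 3.2093
SS = 2.4609 * 41.0633 * 3.2093 = 324.3082

324.3082 units


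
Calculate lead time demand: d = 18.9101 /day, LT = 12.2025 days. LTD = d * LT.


LTD = 18.9101 * 12.2025 = 230.7505

230.7505 units


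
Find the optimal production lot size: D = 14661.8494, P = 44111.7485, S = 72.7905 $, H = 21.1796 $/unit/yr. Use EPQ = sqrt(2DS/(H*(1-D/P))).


1 - D/P = 1 - 0.3324 = 0.6676
H*(1-D/P) = 14.1399
2DS = 2134486.6975
EPQ = sqrt(150954.5335) = 388.5287

388.5287 units


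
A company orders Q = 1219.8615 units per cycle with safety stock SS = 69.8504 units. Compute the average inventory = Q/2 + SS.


Q/2 = 609.9307
Avg = 609.9307 + 69.8504 = 679.7812

679.7812 units


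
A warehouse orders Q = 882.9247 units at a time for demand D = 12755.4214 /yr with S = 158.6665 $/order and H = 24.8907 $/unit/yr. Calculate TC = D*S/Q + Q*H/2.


Ordering cost = D*S/Q = 2292.2205
Holding cost = Q*H/2 = 10988.3069
TC = 2292.2205 + 10988.3069 = 13280.5274

13280.5274 $/yr


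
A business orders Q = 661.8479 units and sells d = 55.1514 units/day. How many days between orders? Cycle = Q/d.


Cycle = 661.8479 / 55.1514 = 12.0006

12.0006 days


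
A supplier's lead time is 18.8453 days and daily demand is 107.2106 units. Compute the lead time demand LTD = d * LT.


LTD = 107.2106 * 18.8453 = 2020.4159

2020.4159 units


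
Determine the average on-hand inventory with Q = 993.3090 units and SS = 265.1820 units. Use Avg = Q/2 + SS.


Q/2 = 496.6545
Avg = 496.6545 + 265.1820 = 761.8365

761.8365 units


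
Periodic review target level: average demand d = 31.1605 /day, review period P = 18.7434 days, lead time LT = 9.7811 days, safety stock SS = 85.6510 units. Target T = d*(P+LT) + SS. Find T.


P + LT = 28.5245
d*(P+LT) = 31.1605 * 28.5245 = 888.8377
T = 888.8377 + 85.6510 = 974.4887

974.4887 units


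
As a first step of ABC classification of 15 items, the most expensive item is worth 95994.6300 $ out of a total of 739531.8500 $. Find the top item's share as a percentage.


Top item = 95994.6300
Total = 739531.8500
Percentage = 95994.6300 / 739531.8500 * 100 = 12.9805

12.9805%


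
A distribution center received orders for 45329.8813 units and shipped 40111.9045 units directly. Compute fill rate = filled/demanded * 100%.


FR = 40111.9045 / 45329.8813 * 100 = 88.4889

88.4889%


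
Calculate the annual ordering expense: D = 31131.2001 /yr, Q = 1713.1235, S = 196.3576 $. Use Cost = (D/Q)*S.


Number of orders = D/Q = 18.1722
Cost = 18.1722 * 196.3576 = 3568.2470

3568.2470 $/yr


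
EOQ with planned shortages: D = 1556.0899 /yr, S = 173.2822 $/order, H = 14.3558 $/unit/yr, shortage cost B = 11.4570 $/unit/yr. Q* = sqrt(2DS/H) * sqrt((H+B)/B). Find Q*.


sqrt(2DS/H) = 193.8187
sqrt((H+B)/B) = 1.5010
Q* = 193.8187 * 1.5010 = 290.9228

290.9228 units


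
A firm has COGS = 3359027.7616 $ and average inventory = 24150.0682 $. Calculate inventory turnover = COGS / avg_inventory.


Turnover = 3359027.7616 / 24150.0682 = 139.0898

139.0898


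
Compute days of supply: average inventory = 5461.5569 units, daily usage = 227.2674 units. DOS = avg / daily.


DOS = 5461.5569 / 227.2674 = 24.0314

24.0314 days


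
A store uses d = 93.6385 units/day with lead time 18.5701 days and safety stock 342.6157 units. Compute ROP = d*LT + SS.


d*LT = 93.6385 * 18.5701 = 1738.8763
ROP = 1738.8763 + 342.6157 = 2081.4920

2081.4920 units


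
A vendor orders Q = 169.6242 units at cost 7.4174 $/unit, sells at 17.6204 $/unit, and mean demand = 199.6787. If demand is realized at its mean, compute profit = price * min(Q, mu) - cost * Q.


Sales at mu = min(169.6242, 199.6787) = 169.6242
Revenue = 17.6204 * 169.6242 = 2988.8463
Total cost = 7.4174 * 169.6242 = 1258.1705
Profit = 2988.8463 - 1258.1705 = 1730.6757

1730.6757 $


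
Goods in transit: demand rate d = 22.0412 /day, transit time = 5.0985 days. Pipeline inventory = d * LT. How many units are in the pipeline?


Pipeline = 22.0412 * 5.0985 = 112.3771

112.3771 units


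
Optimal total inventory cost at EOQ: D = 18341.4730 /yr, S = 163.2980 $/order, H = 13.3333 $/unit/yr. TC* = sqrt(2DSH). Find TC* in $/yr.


2*D*S*H = 79869823.2037
TC* = sqrt(79869823.2037) = 8936.9918

8936.9918 $/yr


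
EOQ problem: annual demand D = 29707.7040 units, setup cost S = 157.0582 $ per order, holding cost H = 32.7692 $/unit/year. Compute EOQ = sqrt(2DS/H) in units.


2*D*S = 2 * 29707.7040 * 157.0582 = 9331677.0327
2*D*S/H = 284769.7543
EOQ = sqrt(284769.7543) = 533.6382

533.6382 units


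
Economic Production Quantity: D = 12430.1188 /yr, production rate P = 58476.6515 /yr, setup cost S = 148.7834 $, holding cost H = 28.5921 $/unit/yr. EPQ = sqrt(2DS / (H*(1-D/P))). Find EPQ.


1 - D/P = 1 - 0.2126 = 0.7874
H*(1-D/P) = 22.5144
2DS = 3698790.6749
EPQ = sqrt(164285.5108) = 405.3215

405.3215 units


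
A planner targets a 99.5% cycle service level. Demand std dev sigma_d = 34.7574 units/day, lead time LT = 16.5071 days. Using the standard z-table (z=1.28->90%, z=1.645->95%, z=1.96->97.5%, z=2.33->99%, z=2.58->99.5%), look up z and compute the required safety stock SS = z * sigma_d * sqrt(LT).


From the table, SL = 99.5% corresponds to z = 2.58
sqrt(LT) = sqrt(16.5071) = 4.0629
SS = 2.58 * 34.7574 * 4.0629 = 364.3362

364.3362 units


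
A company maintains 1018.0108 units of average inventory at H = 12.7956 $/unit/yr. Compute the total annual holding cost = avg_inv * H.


Cost = 1018.0108 * 12.7956 = 13026.0590

13026.0590 $/yr


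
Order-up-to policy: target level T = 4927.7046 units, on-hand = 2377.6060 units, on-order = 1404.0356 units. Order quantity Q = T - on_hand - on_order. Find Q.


Inventory position = OH + OO = 2377.6060 + 1404.0356 = 3781.6416
Q = 4927.7046 - 3781.6416 = 1146.0630

1146.0630 units


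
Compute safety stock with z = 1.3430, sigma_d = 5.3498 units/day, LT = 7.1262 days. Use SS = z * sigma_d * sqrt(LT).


sqrt(LT) = sqrt(7.1262) = 2.6695
SS = 1.3430 * 5.3498 * 2.6695 = 19.1797

19.1797 units


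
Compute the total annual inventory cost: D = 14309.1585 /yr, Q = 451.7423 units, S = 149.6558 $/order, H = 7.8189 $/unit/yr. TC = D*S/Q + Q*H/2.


Ordering cost = D*S/Q = 4740.4207
Holding cost = Q*H/2 = 1766.0639
TC = 4740.4207 + 1766.0639 = 6506.4847

6506.4847 $/yr


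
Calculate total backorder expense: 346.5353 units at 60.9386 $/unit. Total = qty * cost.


Total = 346.5353 * 60.9386 = 21117.3760

21117.3760 $


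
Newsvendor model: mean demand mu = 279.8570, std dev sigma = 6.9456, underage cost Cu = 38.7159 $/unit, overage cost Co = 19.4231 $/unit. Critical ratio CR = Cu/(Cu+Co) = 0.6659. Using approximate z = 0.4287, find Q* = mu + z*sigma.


CR = Cu/(Cu+Co) = 38.7159/(38.7159+19.4231) = 0.6659
z = 0.4287
Q* = 279.8570 + 0.4287 * 6.9456 = 282.8346

282.8346 units


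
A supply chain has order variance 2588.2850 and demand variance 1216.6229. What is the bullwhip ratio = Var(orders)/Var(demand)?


BW = 2588.2850 / 1216.6229 = 2.1274

2.1274


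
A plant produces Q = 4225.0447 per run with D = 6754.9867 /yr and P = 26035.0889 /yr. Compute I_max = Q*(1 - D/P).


D/P = 0.2595
1 - D/P = 0.7405
I_max = 4225.0447 * 0.7405 = 3128.8272

3128.8272 units


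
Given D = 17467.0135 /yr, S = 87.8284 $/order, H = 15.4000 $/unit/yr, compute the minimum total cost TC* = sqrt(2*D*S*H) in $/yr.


2*D*S*H = 47250275.3333
TC* = sqrt(47250275.3333) = 6873.8836

6873.8836 $/yr


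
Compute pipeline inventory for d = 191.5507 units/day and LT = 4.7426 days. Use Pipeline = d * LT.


Pipeline = 191.5507 * 4.7426 = 908.4483

908.4483 units


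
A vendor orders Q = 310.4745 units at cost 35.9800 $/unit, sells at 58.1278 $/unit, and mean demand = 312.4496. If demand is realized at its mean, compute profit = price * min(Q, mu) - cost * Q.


Sales at mu = min(310.4745, 312.4496) = 310.4745
Revenue = 58.1278 * 310.4745 = 18047.1996
Total cost = 35.9800 * 310.4745 = 11170.8725
Profit = 18047.1996 - 11170.8725 = 6876.3271

6876.3271 $


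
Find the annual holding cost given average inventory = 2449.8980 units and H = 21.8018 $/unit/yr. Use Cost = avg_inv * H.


Cost = 2449.8980 * 21.8018 = 53412.1862

53412.1862 $/yr


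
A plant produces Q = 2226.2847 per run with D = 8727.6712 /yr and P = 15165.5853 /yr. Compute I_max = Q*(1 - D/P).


D/P = 0.5755
1 - D/P = 0.4245
I_max = 2226.2847 * 0.4245 = 945.0759

945.0759 units


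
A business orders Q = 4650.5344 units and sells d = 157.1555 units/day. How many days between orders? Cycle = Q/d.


Cycle = 4650.5344 / 157.1555 = 29.5919

29.5919 days


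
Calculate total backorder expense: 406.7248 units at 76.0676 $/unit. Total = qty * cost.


Total = 406.7248 * 76.0676 = 30938.5794

30938.5794 $


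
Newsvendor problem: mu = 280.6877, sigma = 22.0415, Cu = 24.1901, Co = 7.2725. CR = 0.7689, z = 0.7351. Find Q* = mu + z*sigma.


CR = Cu/(Cu+Co) = 24.1901/(24.1901+7.2725) = 0.7689
z = 0.7351
Q* = 280.6877 + 0.7351 * 22.0415 = 296.8904

296.8904 units


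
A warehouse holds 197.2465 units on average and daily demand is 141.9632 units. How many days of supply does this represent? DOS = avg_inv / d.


DOS = 197.2465 / 141.9632 = 1.3894

1.3894 days


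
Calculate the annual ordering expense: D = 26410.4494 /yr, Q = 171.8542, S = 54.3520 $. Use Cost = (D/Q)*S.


Number of orders = D/Q = 153.6794
Cost = 153.6794 * 54.3520 = 8352.7825

8352.7825 $/yr


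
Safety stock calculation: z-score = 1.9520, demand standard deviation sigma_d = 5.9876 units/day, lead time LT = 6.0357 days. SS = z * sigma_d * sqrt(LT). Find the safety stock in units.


sqrt(LT) = sqrt(6.0357) = 2.4568
SS = 1.9520 * 5.9876 * 2.4568 = 28.7142

28.7142 units


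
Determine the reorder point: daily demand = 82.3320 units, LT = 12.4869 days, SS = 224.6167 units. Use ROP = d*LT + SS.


d*LT = 82.3320 * 12.4869 = 1028.0715
ROP = 1028.0715 + 224.6167 = 1252.6882

1252.6882 units


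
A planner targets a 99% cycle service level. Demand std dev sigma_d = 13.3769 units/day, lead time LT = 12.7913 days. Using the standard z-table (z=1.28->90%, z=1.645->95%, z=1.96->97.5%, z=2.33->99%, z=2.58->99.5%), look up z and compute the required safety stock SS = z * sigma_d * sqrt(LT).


From the table, SL = 99% corresponds to z = 2.33
sqrt(LT) = sqrt(12.7913) = 3.5765
SS = 2.33 * 13.3769 * 3.5765 = 111.4728

111.4728 units


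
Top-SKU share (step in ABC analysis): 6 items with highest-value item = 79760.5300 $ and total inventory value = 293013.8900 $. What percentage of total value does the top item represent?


Top item = 79760.5300
Total = 293013.8900
Percentage = 79760.5300 / 293013.8900 * 100 = 27.2207

27.2207%


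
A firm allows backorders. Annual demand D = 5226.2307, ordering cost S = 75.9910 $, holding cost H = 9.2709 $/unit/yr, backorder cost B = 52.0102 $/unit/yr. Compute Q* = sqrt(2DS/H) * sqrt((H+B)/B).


sqrt(2DS/H) = 292.7045
sqrt((H+B)/B) = 1.0855
Q* = 292.7045 * 1.0855 = 317.7228

317.7228 units


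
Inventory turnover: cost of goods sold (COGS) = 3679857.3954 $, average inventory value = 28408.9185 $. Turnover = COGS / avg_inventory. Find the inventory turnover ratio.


Turnover = 3679857.3954 / 28408.9185 = 129.5318

129.5318


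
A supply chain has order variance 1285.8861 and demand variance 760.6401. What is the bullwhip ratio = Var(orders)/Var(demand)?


BW = 1285.8861 / 760.6401 = 1.6905

1.6905


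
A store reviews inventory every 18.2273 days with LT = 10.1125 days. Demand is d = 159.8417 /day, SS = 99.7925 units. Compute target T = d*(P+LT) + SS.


P + LT = 28.3398
d*(P+LT) = 159.8417 * 28.3398 = 4529.8818
T = 4529.8818 + 99.7925 = 4629.6743

4629.6743 units


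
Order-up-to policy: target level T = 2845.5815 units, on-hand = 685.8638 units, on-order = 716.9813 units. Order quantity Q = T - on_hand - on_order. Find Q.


Inventory position = OH + OO = 685.8638 + 716.9813 = 1402.8451
Q = 2845.5815 - 1402.8451 = 1442.7364

1442.7364 units


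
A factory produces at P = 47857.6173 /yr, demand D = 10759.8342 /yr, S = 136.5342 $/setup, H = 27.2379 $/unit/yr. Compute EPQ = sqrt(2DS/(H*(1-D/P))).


1 - D/P = 1 - 0.2248 = 0.7752
H*(1-D/P) = 21.1140
2DS = 2938170.7093
EPQ = sqrt(139157.4682) = 373.0382

373.0382 units


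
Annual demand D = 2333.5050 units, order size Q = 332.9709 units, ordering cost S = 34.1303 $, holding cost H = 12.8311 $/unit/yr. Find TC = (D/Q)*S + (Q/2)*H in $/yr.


Ordering cost = D*S/Q = 239.1897
Holding cost = Q*H/2 = 2136.1915
TC = 239.1897 + 2136.1915 = 2375.3812

2375.3812 $/yr


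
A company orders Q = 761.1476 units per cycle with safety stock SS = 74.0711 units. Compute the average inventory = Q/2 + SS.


Q/2 = 380.5738
Avg = 380.5738 + 74.0711 = 454.6449

454.6449 units


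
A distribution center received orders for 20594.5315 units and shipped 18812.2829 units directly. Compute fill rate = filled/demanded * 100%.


FR = 18812.2829 / 20594.5315 * 100 = 91.3460

91.3460%


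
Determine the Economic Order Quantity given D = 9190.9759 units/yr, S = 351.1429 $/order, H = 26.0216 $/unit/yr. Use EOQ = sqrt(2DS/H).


2*D*S = 2 * 9190.9759 * 351.1429 = 6454691.8627
2*D*S/H = 248051.3059
EOQ = sqrt(248051.3059) = 498.0475

498.0475 units


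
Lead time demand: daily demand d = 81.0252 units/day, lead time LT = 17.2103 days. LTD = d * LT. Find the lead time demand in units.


LTD = 81.0252 * 17.2103 = 1394.4680

1394.4680 units


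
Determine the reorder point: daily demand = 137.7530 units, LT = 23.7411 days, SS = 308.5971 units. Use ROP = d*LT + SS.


d*LT = 137.7530 * 23.7411 = 3270.4077
ROP = 3270.4077 + 308.5971 = 3579.0048

3579.0048 units


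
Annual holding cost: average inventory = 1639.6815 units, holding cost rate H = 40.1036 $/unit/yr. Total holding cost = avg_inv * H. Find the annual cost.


Cost = 1639.6815 * 40.1036 = 65757.1310

65757.1310 $/yr


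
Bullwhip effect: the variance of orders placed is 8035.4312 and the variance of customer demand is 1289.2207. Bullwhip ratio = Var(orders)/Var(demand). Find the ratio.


BW = 8035.4312 / 1289.2207 = 6.2328

6.2328


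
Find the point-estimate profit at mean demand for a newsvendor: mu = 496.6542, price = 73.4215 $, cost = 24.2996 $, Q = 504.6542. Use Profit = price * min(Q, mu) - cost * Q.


Sales at mu = min(504.6542, 496.6542) = 496.6542
Revenue = 73.4215 * 496.6542 = 36465.0963
Total cost = 24.2996 * 504.6542 = 12262.8952
Profit = 36465.0963 - 12262.8952 = 24202.2011

24202.2011 $


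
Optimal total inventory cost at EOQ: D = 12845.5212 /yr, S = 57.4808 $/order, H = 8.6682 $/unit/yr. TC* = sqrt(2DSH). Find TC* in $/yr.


2*D*S*H = 12800692.1438
TC* = sqrt(12800692.1438) = 3577.8055

3577.8055 $/yr


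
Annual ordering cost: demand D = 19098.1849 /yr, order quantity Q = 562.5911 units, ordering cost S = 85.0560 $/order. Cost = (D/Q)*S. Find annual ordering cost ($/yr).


Number of orders = D/Q = 33.9468
Cost = 33.9468 * 85.0560 = 2887.3816

2887.3816 $/yr


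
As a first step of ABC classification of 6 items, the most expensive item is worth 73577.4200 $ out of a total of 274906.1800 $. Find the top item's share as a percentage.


Top item = 73577.4200
Total = 274906.1800
Percentage = 73577.4200 / 274906.1800 * 100 = 26.7646

26.7646%


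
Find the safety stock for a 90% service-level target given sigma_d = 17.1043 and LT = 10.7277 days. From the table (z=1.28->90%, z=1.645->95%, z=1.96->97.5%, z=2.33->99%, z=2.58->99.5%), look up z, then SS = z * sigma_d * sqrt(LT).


From the table, SL = 90% corresponds to z = 1.28
sqrt(LT) = sqrt(10.7277) = 3.2753
SS = 1.28 * 17.1043 * 3.2753 = 71.7082

71.7082 units


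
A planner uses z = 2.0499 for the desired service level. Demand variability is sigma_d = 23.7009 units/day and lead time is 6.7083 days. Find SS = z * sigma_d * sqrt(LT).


sqrt(LT) = sqrt(6.7083) = 2.5900
SS = 2.0499 * 23.7009 * 2.5900 = 125.8357

125.8357 units


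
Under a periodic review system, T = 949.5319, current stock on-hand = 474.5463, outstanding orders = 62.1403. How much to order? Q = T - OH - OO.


Inventory position = OH + OO = 474.5463 + 62.1403 = 536.6866
Q = 949.5319 - 536.6866 = 412.8453

412.8453 units


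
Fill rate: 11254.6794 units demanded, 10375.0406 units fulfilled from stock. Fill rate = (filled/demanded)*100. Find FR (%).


FR = 10375.0406 / 11254.6794 * 100 = 92.1842

92.1842%


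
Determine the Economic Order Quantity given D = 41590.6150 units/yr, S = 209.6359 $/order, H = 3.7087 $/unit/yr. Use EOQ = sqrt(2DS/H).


2*D*S = 2 * 41590.6150 * 209.6359 = 17437772.0142
2*D*S/H = 4701855.6406
EOQ = sqrt(4701855.6406) = 2168.3763

2168.3763 units


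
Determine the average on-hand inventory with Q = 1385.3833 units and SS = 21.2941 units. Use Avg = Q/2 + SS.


Q/2 = 692.6916
Avg = 692.6916 + 21.2941 = 713.9857

713.9857 units


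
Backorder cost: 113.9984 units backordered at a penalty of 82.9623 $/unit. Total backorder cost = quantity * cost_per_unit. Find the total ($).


Total = 113.9984 * 82.9623 = 9457.5695

9457.5695 $


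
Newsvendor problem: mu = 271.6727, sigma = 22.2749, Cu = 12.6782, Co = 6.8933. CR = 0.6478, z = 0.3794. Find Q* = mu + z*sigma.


CR = Cu/(Cu+Co) = 12.6782/(12.6782+6.8933) = 0.6478
z = 0.3794
Q* = 271.6727 + 0.3794 * 22.2749 = 280.1238

280.1238 units


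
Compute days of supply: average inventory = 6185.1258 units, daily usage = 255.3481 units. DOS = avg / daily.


DOS = 6185.1258 / 255.3481 = 24.2223

24.2223 days


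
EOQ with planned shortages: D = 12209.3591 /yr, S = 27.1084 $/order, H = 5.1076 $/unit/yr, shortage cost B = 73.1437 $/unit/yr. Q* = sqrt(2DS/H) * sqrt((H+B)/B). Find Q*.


sqrt(2DS/H) = 360.0020
sqrt((H+B)/B) = 1.0343
Q* = 360.0020 * 1.0343 = 372.3593

372.3593 units


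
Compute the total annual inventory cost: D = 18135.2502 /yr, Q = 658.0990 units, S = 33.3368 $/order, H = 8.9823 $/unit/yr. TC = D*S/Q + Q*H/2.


Ordering cost = D*S/Q = 918.6630
Holding cost = Q*H/2 = 2955.6213
TC = 918.6630 + 2955.6213 = 3874.2843

3874.2843 $/yr


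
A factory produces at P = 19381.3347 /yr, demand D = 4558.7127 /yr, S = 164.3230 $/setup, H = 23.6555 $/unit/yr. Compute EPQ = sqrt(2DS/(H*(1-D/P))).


1 - D/P = 1 - 0.2352 = 0.7648
H*(1-D/P) = 18.0915
2DS = 1498202.6940
EPQ = sqrt(82812.7277) = 287.7720

287.7720 units


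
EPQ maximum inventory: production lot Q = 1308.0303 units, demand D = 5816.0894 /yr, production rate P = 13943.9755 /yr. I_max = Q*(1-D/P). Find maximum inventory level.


D/P = 0.4171
1 - D/P = 0.5829
I_max = 1308.0303 * 0.5829 = 762.4455

762.4455 units


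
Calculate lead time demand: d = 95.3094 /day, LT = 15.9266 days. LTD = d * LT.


LTD = 95.3094 * 15.9266 = 1517.9547

1517.9547 units


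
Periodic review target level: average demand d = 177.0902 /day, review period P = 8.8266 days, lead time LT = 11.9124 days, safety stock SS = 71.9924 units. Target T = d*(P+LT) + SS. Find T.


P + LT = 20.7390
d*(P+LT) = 177.0902 * 20.7390 = 3672.6737
T = 3672.6737 + 71.9924 = 3744.6661

3744.6661 units


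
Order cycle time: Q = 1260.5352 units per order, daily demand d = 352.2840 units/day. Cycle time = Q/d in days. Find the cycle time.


Cycle = 1260.5352 / 352.2840 = 3.5782

3.5782 days


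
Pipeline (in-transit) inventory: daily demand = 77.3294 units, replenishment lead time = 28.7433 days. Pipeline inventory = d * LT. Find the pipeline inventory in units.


Pipeline = 77.3294 * 28.7433 = 2222.7021

2222.7021 units


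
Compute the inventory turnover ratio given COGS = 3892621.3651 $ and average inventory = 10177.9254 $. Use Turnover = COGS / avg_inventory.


Turnover = 3892621.3651 / 10177.9254 = 382.4573

382.4573


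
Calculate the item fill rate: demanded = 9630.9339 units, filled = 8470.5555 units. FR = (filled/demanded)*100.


FR = 8470.5555 / 9630.9339 * 100 = 87.9515

87.9515%


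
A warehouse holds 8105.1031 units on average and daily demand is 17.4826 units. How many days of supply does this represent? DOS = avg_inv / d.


DOS = 8105.1031 / 17.4826 = 463.6097

463.6097 days


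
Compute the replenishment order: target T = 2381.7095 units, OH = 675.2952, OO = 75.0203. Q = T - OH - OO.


Inventory position = OH + OO = 675.2952 + 75.0203 = 750.3155
Q = 2381.7095 - 750.3155 = 1631.3940

1631.3940 units


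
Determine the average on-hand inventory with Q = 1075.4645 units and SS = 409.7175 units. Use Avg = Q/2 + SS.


Q/2 = 537.7323
Avg = 537.7323 + 409.7175 = 947.4497

947.4497 units


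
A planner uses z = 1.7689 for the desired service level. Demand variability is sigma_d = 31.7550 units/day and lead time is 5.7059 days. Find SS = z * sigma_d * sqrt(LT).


sqrt(LT) = sqrt(5.7059) = 2.3887
SS = 1.7689 * 31.7550 * 2.3887 = 134.1768

134.1768 units


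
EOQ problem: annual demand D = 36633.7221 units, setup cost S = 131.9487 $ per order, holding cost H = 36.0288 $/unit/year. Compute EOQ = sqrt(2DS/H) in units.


2*D*S = 2 * 36633.7221 * 131.9487 = 9667544.0145
2*D*S/H = 268328.2267
EOQ = sqrt(268328.2267) = 518.0041

518.0041 units


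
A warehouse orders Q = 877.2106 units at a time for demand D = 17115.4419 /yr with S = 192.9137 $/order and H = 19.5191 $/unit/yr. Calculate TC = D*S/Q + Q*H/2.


Ordering cost = D*S/Q = 3763.9801
Holding cost = Q*H/2 = 8561.1807
TC = 3763.9801 + 8561.1807 = 12325.1608

12325.1608 $/yr


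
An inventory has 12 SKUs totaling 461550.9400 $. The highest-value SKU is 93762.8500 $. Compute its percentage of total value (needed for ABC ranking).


Top item = 93762.8500
Total = 461550.9400
Percentage = 93762.8500 / 461550.9400 * 100 = 20.3147

20.3147%


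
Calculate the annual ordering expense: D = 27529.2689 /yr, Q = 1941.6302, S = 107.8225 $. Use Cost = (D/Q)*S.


Number of orders = D/Q = 14.1784
Cost = 14.1784 * 107.8225 = 1528.7538

1528.7538 $/yr


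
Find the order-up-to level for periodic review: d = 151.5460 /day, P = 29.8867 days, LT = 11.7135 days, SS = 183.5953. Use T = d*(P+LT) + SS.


P + LT = 41.6002
d*(P+LT) = 151.5460 * 41.6002 = 6304.3439
T = 6304.3439 + 183.5953 = 6487.9392

6487.9392 units


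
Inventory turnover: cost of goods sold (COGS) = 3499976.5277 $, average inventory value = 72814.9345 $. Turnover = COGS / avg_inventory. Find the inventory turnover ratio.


Turnover = 3499976.5277 / 72814.9345 = 48.0667

48.0667


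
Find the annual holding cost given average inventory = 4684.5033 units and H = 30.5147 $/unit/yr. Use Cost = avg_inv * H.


Cost = 4684.5033 * 30.5147 = 142946.2128

142946.2128 $/yr


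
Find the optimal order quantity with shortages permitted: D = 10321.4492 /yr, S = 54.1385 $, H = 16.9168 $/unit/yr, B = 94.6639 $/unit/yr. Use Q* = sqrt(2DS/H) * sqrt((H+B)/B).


sqrt(2DS/H) = 257.0274
sqrt((H+B)/B) = 1.0857
Q* = 257.0274 * 1.0857 = 279.0498

279.0498 units


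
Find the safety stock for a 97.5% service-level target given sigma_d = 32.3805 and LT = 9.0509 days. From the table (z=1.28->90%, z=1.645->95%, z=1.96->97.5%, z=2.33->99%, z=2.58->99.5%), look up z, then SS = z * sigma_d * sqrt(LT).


From the table, SL = 97.5% corresponds to z = 1.96
sqrt(LT) = sqrt(9.0509) = 3.0085
SS = 1.96 * 32.3805 * 3.0085 = 190.9350

190.9350 units


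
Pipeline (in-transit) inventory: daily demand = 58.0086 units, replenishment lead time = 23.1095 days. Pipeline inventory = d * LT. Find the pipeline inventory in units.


Pipeline = 58.0086 * 23.1095 = 1340.5497

1340.5497 units


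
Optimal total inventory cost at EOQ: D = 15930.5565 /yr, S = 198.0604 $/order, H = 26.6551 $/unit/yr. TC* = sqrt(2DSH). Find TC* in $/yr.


2*D*S*H = 168205003.6927
TC* = sqrt(168205003.6927) = 12969.3872

12969.3872 $/yr


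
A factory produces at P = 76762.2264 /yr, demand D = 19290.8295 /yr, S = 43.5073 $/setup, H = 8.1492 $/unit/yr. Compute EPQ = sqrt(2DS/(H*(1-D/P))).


1 - D/P = 1 - 0.2513 = 0.7487
H*(1-D/P) = 6.1013
2DS = 1678583.8126
EPQ = sqrt(275121.0773) = 524.5199

524.5199 units


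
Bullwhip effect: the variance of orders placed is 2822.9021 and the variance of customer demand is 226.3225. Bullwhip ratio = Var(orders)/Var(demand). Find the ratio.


BW = 2822.9021 / 226.3225 = 12.4729

12.4729
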